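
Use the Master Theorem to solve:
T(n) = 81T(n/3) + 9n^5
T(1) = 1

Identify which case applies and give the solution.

a=81, b=3, f(n)=9n^5. log_3(81) = 4. Since c=5 > 4 and the regularity condition holds (81(n/3)^5 = (81/3^5)n^5 with 81/3^5 < 1), Case 3 applies: T(n) = Θ(f(n)) = O(n^5).

Answer: O(n^5) - Case 3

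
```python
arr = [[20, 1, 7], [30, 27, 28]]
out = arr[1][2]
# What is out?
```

Trace:
`arr = [[20, 1, 7], [30, 27, 28]]` → arr = [[20, 1, 7], [30, 27, 28]]
`out = arr[1][2]` → out = 28
So out = 28

Answer: 28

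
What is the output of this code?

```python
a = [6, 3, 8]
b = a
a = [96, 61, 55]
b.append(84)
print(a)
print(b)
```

Key concept: rebinding vs mutation: a is rebound to a new list, b still points at the original.
Step by step:
`a = [6, 3, 8]` → a = [6, 3, 8]
`b = a` → b = [6, 3, 8] (same object as a)
`a = [96, 61, 55]` → a = [96, 61, 55]
`b.append(84)` → b = [6, 3, 8, 84]
`print(a)` → prints [96, 61, 55]
`print(b)` → prints [6, 3, 8, 84]

Answer:
[96, 61, 55]
[6, 3, 8, 84]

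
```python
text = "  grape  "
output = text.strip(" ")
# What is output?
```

Trace:
`text = "  grape  "` → text = '  grape  '
`output = text.strip(" ")` → output = 'grape'
So output = 'grape'

Answer: 'grape'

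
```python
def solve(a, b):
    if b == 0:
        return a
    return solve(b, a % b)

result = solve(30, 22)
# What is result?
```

solve(30, 22) -> solve(22, 8) -> solve(8, 6) -> solve(6, 2) -> solve(2, 0) -> 2

Answer: 2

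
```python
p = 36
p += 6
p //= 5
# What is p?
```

Trace:
`p = 36` → p = 36
`p += 6` → p = 42
`p //= 5` → p = 8
So p = 8

Answer: 8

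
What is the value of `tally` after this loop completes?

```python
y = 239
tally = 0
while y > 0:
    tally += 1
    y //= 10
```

Count digits by repeated division by 10
`tally` takes the values: 0 → 1 → 2 → 3

Answer: 3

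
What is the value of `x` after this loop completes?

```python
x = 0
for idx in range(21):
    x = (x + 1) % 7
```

Increment mod 7, 21 times = 0
`x` takes the values: 0 → 1 → 2 → 3 → 4 → 5 → 6 → 0 → 1 → 2 → 3 → 4 → 5 → 6 → 0 → 1 → 2 → 3 → 4 → 5 → 6 → 0

Answer: 0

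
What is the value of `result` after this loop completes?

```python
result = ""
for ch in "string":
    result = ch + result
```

Reverse 'string'
`result` takes the values: "" → "s" → "ts" → "rts" → "irts" → "nirts" → "gnirts"

Answer: "gnirts"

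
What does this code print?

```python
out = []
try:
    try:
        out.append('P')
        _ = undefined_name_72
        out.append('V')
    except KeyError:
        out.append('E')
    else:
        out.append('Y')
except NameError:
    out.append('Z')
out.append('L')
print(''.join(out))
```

Execution trace: 'P' (try body) → 'Z' (outer except NameError) → 'L' (after the try/except). Output: PZL

Answer: PZL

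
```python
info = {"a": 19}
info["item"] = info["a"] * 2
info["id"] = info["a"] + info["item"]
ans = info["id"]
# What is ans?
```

Trace:
`info = {"a": 19}` → info = {'a': 19}
`info["item"] = info["a"] * 2` → info = {'a': 19, 'item': 38}
`info["id"] = info["a"] + info["item"]` → info = {'a': 19, 'item': 38, 'id': 57}
`ans = info["id"]` → ans = 57
So ans = 57

Answer: 57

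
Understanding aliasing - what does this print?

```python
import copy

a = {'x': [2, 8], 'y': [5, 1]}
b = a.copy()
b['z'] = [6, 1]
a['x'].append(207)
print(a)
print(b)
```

Key concept: shallow copy of dict with mutable values.
Step by step:
`a = {'x': [2, 8], 'y': [5, 1]}` → a = {'x': [2, 8], 'y': [5, 1]}
`b = a.copy()` → b = {'x': [2, 8], 'y': [5, 1]}
`b['z'] = [6, 1]` → b = {'x': [2, 8], 'y': [5, 1], 'z': [6, 1]}
`a['x'].append(207)` → a = {'x': [2, 8, 207], 'y': [5, 1]}; b = {'x': [2, 8, 207], 'y': [5, 1], 'z': [6, 1]}
`print(a)` → prints {'x': [2, 8, 207], 'y': [5, 1]}
`print(b)` → prints {'x': [2, 8, 207], 'y': [5, 1], 'z': [6, 1]}

Answer:
{'x': [2, 8, 207], 'y': [5, 1]}
{'x': [2, 8, 207], 'y': [5, 1], 'z': [6, 1]}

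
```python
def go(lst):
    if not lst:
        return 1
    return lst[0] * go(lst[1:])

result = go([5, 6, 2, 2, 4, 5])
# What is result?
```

Product over [5, 6, 2, 2, 4, 5] = 5 * 6 * 2 * 2 * 4 * 5 = 2400

Answer: 2400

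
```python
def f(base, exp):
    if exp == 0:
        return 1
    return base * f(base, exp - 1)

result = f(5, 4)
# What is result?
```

f(5, 4) = 5 * 5 * 5 * 5 = 625

Answer: 625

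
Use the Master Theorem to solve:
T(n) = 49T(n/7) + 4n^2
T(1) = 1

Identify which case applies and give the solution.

a=49, b=7, f(n)=4n^2. log_7(49) = 2. Since c=2 = 2, Case 2 applies: T(n) = Θ(n^log_b(a) · log n) = O(n^2 log n).

Answer: O(n^2 log n) - Case 2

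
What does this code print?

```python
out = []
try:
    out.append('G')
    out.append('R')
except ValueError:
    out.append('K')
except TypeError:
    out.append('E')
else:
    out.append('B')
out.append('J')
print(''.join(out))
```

Execution trace: 'G' (try body) → 'R' (try body, no exception) → 'B' (else) → 'J' (after the try/except). Output: GRBJ

Answer: GRBJ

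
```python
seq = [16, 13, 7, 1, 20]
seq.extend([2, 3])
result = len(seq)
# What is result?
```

Trace:
`seq = [16, 13, 7, 1, 20]` → seq = [16, 13, 7, 1, 20]
`seq.extend([2, 3])` → seq = [16, 13, 7, 1, 20, 2, 3]
`result = len(seq)` → result = 7
So result = 7

Answer: 7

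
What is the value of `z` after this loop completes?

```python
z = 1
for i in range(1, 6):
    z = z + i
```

Start at 1, add 1 through 5
`z` takes the values: 1 → 2 → 4 → 7 → 11 → 16

Answer: 16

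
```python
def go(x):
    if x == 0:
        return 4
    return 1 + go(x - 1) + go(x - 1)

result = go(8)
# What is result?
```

go(x) = 1 + 2·go(x-1), go(0)=4. Closed form: (4+1)·2^8 - 1 = 1279.

Answer: 1279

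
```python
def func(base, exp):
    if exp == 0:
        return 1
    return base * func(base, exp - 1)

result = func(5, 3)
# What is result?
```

func(5, 3) = 5 * 5 * 5 = 125

Answer: 125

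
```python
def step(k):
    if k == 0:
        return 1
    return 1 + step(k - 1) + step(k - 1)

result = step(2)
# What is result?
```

step(k) = 1 + 2·step(k-1), step(0)=1. Closed form: (1+1)·2^2 - 1 = 7.

Answer: 7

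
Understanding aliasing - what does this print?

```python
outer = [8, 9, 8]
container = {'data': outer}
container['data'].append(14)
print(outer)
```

Key concept: dict holds reference to list.
Step by step:
`outer = [8, 9, 8]` → outer = [8, 9, 8]
`container = {'data': outer}` → container = {'data': [8, 9, 8]}
`container['data'].append(14)` → outer = [8, 9, 8, 14]; container = {'data': [8, 9, 8, 14]}
`print(outer)` → prints [8, 9, 8, 14]

Answer: [8, 9, 8, 14]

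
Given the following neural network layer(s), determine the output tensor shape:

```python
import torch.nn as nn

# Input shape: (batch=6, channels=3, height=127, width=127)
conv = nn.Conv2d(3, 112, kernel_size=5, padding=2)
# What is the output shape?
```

Input: (6, 3, 127, 127) -> Output: (6, 112, 127, 127)

Answer: (6, 112, 127, 127)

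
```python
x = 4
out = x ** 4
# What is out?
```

Trace:
`x = 4` → x = 4
`out = x ** 4` → out = 256
So out = 256

Answer: 256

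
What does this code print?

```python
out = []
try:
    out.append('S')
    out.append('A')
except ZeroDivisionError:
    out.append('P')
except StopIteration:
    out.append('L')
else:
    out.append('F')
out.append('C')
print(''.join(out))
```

Execution trace: 'S' (try body) → 'A' (try body, no exception) → 'F' (else) → 'C' (after the try/except). Output: SAFC

Answer: SAFC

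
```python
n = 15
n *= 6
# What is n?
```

Trace:
`n = 15` → n = 15
`n *= 6` → n = 90
So n = 90

Answer: 90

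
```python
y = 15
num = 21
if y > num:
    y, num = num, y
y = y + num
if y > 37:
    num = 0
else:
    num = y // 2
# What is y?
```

Trace:
`y = 15` → y = 15
`num = 21` → num = 21
`if y > num: ...` → y > num is False → no variable changes
`y = y + num` → y = 36
`if y > 37: ...` → y > 37 is False, take else branch → num = 18
So y = 36

Answer: 36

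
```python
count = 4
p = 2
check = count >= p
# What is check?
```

Trace:
`count = 4` → count = 4
`p = 2` → p = 2
`check = count >= p` → check = True
So check = True

Answer: True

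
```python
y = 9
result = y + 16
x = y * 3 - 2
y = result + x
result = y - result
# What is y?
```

Trace:
`y = 9` → y = 9
`result = y + 16` → result = 25
`x = y * 3 - 2` → x = 25
`y = result + x` → y = 50
`result = y - result` → result = 25
So y = 50

Answer: 50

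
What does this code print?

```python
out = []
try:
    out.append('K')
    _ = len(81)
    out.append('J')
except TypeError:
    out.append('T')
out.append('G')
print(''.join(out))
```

Execution trace: 'K' (try body) → 'T' (except TypeError) → 'G' (after the try/except). Output: KTG

Answer: KTG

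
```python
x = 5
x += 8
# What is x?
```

Trace:
`x = 5` → x = 5
`x += 8` → x = 13
So x = 13

Answer: 13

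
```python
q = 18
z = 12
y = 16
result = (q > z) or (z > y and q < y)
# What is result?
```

Trace:
`q = 18` → q = 18
`z = 12` → z = 12
`y = 16` → y = 16
`result = (q > z) or (z > y and q < y)` → result = True
So result = True

Answer: True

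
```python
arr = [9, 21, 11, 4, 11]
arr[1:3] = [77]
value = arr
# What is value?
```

Trace:
`arr = [9, 21, 11, 4, 11]` → arr = [9, 21, 11, 4, 11]
`arr[1:3] = [77]` → arr = [9, 77, 4, 11]
`value = arr` → value = [9, 77, 4, 11]
So value = [9, 77, 4, 11]

Answer: [9, 77, 4, 11]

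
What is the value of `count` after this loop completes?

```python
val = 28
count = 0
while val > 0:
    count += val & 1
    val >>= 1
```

Count set bits in 28 (binary: 0b11100)
`count` takes the values: 0 → 1 → 2 → 3

Answer: 3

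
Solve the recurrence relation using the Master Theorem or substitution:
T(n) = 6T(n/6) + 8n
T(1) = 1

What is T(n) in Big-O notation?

By Master Theorem: a=6, b=6, f(n)=8n. Since log_6(6) = 1 and f(n) = Θ(n^1), Case 2 applies. T(n) = O(n log n).

Answer: O(n log n)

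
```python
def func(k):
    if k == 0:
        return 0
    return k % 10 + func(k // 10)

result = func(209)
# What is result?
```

Sum of digits of 209: 9 + 0 + 2 = 11

Answer: 11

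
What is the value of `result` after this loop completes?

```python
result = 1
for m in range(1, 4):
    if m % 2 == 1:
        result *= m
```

Product of odd numbers 1 to 3
`result` takes the values: 1 → 3

Answer: 3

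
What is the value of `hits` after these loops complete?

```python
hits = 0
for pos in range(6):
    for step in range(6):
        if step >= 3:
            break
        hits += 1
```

Inner breaks at 3, outer runs 6 times
`hits` takes the values: 0 → 1 → 2 → 3 → 4 → 5 → 6 → 7 → 8 → 9 → 10 → 11 → 12 → 13 → 14 → 15 → 16 → 17 → 18

Answer: 18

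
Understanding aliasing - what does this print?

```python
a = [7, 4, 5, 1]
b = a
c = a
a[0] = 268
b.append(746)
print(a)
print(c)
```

Key concept: multiple aliases.
Step by step:
`a = [7, 4, 5, 1]` → a = [7, 4, 5, 1]
`b = a` → b = [7, 4, 5, 1] (same object as a)
`c = a` → c = [7, 4, 5, 1] (same object as a, b)
`a[0] = 268` → a = [268, 4, 5, 1] (same object as b, c); b = [268, 4, 5, 1] (same object as a, c); c = [268, 4, 5, 1] (same object as a, b)
`b.append(746)` → a = [268, 4, 5, 1, 746] (same object as b, c); b = [268, 4, 5, 1, 746] (same object as a, c); c = [268, 4, 5, 1, 746] (same object as a, b)
`print(a)` → prints [268, 4, 5, 1, 746]
`print(c)` → prints [268, 4, 5, 1, 746]

Answer:
[268, 4, 5, 1, 746]
[268, 4, 5, 1, 746]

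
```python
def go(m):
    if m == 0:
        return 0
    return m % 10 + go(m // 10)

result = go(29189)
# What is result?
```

Sum of digits of 29189: 9 + 8 + 1 + 9 + 2 = 29

Answer: 29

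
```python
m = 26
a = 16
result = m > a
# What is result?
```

Trace:
`m = 26` → m = 26
`a = 16` → a = 16
`result = m > a` → result = True
So result = True

Answer: True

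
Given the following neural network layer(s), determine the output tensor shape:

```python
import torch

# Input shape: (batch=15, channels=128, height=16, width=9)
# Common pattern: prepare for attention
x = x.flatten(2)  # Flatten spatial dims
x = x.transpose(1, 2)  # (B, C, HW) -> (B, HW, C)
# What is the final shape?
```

Input: (15, 128, 16, 9) -> after flatten(2): (15, 128, 144) -> Output: (15, 144, 128)

Answer: (15, 144, 128)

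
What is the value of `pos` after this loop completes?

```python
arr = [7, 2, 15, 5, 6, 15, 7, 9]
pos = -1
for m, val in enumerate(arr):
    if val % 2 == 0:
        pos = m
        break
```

First even number index in [7, 2, 15, 5, 6, 15, 7, 9]
`pos` takes the values: -1 → 1

Answer: 1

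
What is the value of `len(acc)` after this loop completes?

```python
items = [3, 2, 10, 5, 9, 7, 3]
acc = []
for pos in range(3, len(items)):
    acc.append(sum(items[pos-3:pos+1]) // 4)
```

Number of 4-element averages
`acc` takes the values: [] → [5] → [5, 6] → [5, 6, 7] → [5, 6, 7, 6]
So `len(acc)` = 4

Answer: 4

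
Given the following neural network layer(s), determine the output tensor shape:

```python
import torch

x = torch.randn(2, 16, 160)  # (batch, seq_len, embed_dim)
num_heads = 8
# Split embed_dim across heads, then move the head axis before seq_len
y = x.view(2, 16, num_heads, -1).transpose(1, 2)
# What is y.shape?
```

Input: (2, 16, 160) -> head_dim = 160 // 8 = 20; after view: (2, 16, 8, 20) -> after transpose(1, 2): (2, 8, 16, 20) -> Output: (2, 8, 16, 20)

Answer: (2, 8, 16, 20)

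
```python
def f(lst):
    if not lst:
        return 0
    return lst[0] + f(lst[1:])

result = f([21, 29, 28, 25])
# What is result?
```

21 + 29 + 28 + 25 + 0 = 103

Answer: 103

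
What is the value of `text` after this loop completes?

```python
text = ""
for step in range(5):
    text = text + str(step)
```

Concatenate digits 0 to 4
`text` takes the values: "" → "0" → "01" → "012" → "0123" → "01234"

Answer: "01234"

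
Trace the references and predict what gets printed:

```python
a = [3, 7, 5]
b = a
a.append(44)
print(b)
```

Key concept: basic list aliasing.
Step by step:
`a = [3, 7, 5]` → a = [3, 7, 5]
`b = a` → b = [3, 7, 5] (same object as a)
`a.append(44)` → a = [3, 7, 5, 44] (same object as b); b = [3, 7, 5, 44] (same object as a)
`print(b)` → prints [3, 7, 5, 44]

Answer: [3, 7, 5, 44]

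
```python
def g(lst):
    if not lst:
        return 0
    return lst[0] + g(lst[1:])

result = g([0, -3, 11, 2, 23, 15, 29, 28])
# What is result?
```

0 + (-3) + 11 + 2 + 23 + 15 + 29 + 28 + 0 = 105

Answer: 105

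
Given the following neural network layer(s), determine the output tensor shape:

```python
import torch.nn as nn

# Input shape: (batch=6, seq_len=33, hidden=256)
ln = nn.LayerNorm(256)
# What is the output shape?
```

Input: (6, 33, 256) -> Output: (6, 33, 256)

Answer: (6, 33, 256)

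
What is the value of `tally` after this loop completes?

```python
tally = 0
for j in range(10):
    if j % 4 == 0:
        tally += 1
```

Count numbers divisible by 4 in range(10)
`tally` takes the values: 0 → 1 → 2 → 3

Answer: 3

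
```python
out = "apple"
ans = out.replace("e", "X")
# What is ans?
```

Trace:
`out = "apple"` → out = 'apple'
`ans = out.replace("e", "X")` → ans = 'applX'
So ans = 'applX'

Answer: 'applX'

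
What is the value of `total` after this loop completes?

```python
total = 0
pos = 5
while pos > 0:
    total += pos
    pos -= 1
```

Sum 5 down to 1
`total` takes the values: 0 → 5 → 9 → 12 → 14 → 15

Answer: 15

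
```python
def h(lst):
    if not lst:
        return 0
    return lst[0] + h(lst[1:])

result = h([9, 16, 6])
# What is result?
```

9 + 16 + 6 + 0 = 31

Answer: 31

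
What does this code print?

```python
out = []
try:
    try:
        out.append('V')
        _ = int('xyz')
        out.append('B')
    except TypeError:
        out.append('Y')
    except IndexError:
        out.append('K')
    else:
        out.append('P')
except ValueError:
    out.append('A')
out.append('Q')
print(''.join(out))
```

Execution trace: 'V' (try body) → 'A' (outer except ValueError) → 'Q' (after the try/except). Output: VAQ

Answer: VAQ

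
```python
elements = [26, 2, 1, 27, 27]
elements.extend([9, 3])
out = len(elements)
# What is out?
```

Trace:
`elements = [26, 2, 1, 27, 27]` → elements = [26, 2, 1, 27, 27]
`elements.extend([9, 3])` → elements = [26, 2, 1, 27, 27, 9, 3]
`out = len(elements)` → out = 7
So out = 7

Answer: 7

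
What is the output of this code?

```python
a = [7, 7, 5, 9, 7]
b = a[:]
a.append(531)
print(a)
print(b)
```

Key concept: slice [:] creates copy.
Step by step:
`a = [7, 7, 5, 9, 7]` → a = [7, 7, 5, 9, 7]
`b = a[:]` → b = [7, 7, 5, 9, 7]
`a.append(531)` → a = [7, 7, 5, 9, 7, 531]
`print(a)` → prints [7, 7, 5, 9, 7, 531]
`print(b)` → prints [7, 7, 5, 9, 7]

Answer:
[7, 7, 5, 9, 7, 531]
[7, 7, 5, 9, 7]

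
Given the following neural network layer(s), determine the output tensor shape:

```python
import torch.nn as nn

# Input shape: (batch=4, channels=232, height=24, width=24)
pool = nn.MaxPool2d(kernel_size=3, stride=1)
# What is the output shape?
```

Input: (4, 232, 24, 24) -> Output: (4, 232, 22, 22)

Answer: (4, 232, 22, 22)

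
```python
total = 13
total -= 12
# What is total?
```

Trace:
`total = 13` → total = 13
`total -= 12` → total = 1
So total = 1

Answer: 1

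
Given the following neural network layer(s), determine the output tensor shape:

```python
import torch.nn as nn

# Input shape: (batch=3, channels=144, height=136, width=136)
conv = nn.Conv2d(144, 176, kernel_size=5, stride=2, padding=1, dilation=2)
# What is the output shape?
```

Input: (3, 144, 136, 136) -> Output: (3, 176, 65, 65)

Answer: (3, 176, 65, 65)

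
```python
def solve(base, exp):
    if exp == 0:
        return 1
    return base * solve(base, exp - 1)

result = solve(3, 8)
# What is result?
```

solve(3, 8) = 3 * 3 * 3 * 3 * 3 * 3 * 3 * 3 = 6561

Answer: 6561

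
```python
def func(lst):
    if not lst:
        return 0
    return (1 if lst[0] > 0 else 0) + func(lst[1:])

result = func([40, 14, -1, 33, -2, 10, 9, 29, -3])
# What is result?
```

Count of positive elements in [40, 14, -1, 33, -2, 10, 9, 29, -3] = 6

Answer: 6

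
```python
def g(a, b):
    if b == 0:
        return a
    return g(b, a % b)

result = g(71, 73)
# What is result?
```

g(71, 73) -> g(73, 71) -> g(71, 2) -> g(2, 1) -> g(1, 0) -> 1

Answer: 1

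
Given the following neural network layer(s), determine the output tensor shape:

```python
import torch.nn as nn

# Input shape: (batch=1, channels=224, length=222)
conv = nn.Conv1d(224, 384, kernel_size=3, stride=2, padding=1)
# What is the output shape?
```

Input: (1, 224, 222) -> Output: (1, 384, 111)

Answer: (1, 384, 111)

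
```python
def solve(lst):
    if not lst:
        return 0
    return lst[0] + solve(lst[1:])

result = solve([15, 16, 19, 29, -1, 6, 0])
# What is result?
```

15 + 16 + 19 + 29 + (-1) + 6 + 0 + 0 = 84

Answer: 84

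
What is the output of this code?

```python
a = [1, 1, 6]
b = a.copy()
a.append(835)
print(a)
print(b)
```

Key concept: list.copy() creates independent copy.
Step by step:
`a = [1, 1, 6]` → a = [1, 1, 6]
`b = a.copy()` → b = [1, 1, 6]
`a.append(835)` → a = [1, 1, 6, 835]
`print(a)` → prints [1, 1, 6, 835]
`print(b)` → prints [1, 1, 6]

Answer:
[1, 1, 6, 835]
[1, 1, 6]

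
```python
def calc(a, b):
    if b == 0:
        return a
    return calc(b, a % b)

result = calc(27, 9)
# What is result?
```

calc(27, 9) -> calc(9, 0) -> 9

Answer: 9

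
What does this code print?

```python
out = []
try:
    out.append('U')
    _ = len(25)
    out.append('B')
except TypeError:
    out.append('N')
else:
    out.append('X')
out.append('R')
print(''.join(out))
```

Execution trace: 'U' (try body) → 'N' (except TypeError) → 'R' (after the try/except). Output: UNR

Answer: UNR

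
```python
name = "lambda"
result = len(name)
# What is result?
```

Trace:
`name = "lambda"` → name = 'lambda'
`result = len(name)` → result = 6
So result = 6

Answer: 6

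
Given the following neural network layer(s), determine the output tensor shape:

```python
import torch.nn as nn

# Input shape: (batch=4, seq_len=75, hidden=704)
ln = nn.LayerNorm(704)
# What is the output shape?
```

Input: (4, 75, 704) -> Output: (4, 75, 704)

Answer: (4, 75, 704)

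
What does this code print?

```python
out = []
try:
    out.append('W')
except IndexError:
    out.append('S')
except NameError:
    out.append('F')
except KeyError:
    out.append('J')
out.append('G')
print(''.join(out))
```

Execution trace: 'W' (try body, no exception) → 'G' (after the try/except). Output: WG

Answer: WG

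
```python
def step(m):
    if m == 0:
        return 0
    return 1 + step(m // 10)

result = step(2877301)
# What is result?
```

Count of digits of 2877301: 7

Answer: 7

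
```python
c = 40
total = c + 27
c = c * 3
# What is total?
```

Trace:
`c = 40` → c = 40
`total = c + 27` → total = 67
`c = c * 3` → c = 120
So total = 67

Answer: 67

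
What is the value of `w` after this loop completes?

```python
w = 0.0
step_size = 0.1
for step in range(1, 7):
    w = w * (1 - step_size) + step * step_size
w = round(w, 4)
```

Moving average with lr=0.1
`w` takes the values: 0.0 → 0.1 → 0.29 → 0.561 → 0.9049 → 1.31441 → 1.782969 → 1.783

Answer: 1.783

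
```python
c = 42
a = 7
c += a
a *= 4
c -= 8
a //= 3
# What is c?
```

Trace:
`c = 42` → c = 42
`a = 7` → a = 7
`c += a` → c = 49
`a *= 4` → a = 28
`c -= 8` → c = 41
`a //= 3` → a = 9
So c = 41

Answer: 41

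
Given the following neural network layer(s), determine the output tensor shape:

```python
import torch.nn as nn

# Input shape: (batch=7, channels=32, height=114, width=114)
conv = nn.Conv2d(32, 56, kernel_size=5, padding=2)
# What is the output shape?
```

Input: (7, 32, 114, 114) -> Output: (7, 56, 114, 114)

Answer: (7, 56, 114, 114)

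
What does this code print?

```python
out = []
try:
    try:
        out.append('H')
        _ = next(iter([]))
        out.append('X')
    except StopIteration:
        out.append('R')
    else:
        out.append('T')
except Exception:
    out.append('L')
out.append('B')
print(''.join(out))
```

Execution trace: 'H' (inner try body) → 'R' (inner except StopIteration) → 'B' (after the try/except). Output: HRB

Answer: HRB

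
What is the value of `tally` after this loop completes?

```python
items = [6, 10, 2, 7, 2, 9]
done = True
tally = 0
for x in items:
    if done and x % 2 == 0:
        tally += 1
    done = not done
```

Count even values at even positions
`tally` takes the values: 0 → 1 → 2 → 3

Answer: 3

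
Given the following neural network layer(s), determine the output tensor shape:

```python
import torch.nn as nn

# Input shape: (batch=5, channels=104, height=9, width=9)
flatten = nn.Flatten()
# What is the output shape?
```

Input: (5, 104, 9, 9) -> Output: (5, 8424)

Answer: (5, 8424)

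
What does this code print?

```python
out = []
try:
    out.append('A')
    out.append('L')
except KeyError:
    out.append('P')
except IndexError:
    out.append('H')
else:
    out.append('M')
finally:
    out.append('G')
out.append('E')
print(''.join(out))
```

Execution trace: 'A' (try body) → 'L' (try body, no exception) → 'M' (else) → 'G' (finally) → 'E' (after the try/except). Output: ALMGE

Answer: ALMGE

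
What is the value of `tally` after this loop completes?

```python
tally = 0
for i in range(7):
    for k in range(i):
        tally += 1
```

Triangle number: 0+1+2+...+6
`tally` takes the values: 0 → 1 → 2 → 3 → 4 → 5 → 6 → 7 → 8 → 9 → 10 → 11 → 12 → 13 → 14 → 15 → 16 → 17 → 18 → 19 → 20 → 21

Answer: 21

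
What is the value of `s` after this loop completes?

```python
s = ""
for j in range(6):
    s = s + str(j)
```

Concatenate digits 0 to 5
`s` takes the values: "" → "0" → "01" → "012" → "0123" → "01234" → "012345"

Answer: "012345"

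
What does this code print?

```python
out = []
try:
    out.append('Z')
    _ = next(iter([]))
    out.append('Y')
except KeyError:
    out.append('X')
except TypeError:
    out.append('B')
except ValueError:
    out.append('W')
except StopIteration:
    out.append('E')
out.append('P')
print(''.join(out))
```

Execution trace: 'Z' (try body) → 'E' (except StopIteration) → 'P' (after the try/except). Output: ZEP

Answer: ZEP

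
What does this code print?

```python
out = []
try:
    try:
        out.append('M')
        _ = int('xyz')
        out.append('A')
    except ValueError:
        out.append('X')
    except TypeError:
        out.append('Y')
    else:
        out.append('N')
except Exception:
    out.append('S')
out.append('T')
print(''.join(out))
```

Execution trace: 'M' (inner try body) → 'X' (inner except ValueError) → 'T' (after the try/except). Output: MXT

Answer: MXT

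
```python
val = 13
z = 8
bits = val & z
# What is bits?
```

Trace:
`val = 13` → val = 13
`z = 8` → z = 8
`bits = val & z` → bits = 8
So bits = 8

Answer: 8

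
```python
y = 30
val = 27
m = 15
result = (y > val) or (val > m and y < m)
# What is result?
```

Trace:
`y = 30` → y = 30
`val = 27` → val = 27
`m = 15` → m = 15
`result = (y > val) or (val > m and y < m)` → result = True
So result = True

Answer: True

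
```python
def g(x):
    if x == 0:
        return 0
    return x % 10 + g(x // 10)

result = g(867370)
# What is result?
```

Sum of digits of 867370: 0 + 7 + 3 + 7 + 6 + 8 = 31

Answer: 31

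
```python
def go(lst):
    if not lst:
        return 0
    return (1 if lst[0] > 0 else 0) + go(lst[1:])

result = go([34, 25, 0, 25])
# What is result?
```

Count of positive elements in [34, 25, 0, 25] = 3

Answer: 3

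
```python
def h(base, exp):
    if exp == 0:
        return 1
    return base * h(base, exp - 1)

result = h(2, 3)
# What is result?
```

h(2, 3) = 2 * 2 * 2 = 8

Answer: 8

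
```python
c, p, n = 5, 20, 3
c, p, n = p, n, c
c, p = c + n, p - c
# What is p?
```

Trace:
`c, p, n = 5, 20, 3` → c = 5; p = 20; n = 3
`c, p, n = p, n, c` → c = 20; p = 3; n = 5
`c, p = c + n, p - c` → c = 25; p = -17
So p = -17

Answer: -17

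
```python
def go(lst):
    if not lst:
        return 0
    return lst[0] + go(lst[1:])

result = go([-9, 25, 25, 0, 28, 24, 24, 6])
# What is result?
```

(-9) + 25 + 25 + 0 + 28 + 24 + 24 + 6 + 0 = 123

Answer: 123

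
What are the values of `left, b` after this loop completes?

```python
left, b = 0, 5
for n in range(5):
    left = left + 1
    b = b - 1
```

left goes 0→5, b goes 5→0
`left, b` takes the values: (0, 5) → (1, 5) → (1, 4) → (2, 4) → (2, 3) → (3, 3) → (3, 2) → (4, 2) → (4, 1) → (5, 1) → (5, 0)

Answer: 5, 0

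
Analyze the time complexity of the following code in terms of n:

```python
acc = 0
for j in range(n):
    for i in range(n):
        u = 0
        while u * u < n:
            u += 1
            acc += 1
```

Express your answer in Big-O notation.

Each loop level contributes: n × n × √n. Multiplying the contributions gives O(n^2√n).

Answer: O(n^2√n)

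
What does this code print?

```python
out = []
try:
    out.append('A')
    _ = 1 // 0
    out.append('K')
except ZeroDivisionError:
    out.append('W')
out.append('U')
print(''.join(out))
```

Execution trace: 'A' (try body) → 'W' (except ZeroDivisionError) → 'U' (after the try/except). Output: AWU

Answer: AWU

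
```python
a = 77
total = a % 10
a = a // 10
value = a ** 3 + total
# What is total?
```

Trace:
`a = 77` → a = 77
`total = a % 10` → total = 7
`a = a // 10` → a = 7
`value = a ** 3 + total` → value = 350
So total = 7

Answer: 7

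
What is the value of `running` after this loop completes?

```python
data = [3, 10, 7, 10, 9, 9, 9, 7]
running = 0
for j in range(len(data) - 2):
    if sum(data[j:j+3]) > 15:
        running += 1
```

Count windows with sum > 15
`running` takes the values: 0 → 1 → 2 → 3 → 4 → 5 → 6

Answer: 6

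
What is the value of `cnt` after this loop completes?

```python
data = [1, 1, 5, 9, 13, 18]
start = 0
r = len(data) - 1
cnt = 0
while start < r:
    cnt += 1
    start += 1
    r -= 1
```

Iterations until pointers meet (list length 6)
`cnt` takes the values: 0 → 1 → 2 → 3

Answer: 3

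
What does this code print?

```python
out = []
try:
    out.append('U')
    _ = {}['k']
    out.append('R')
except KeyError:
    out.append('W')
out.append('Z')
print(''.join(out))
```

Execution trace: 'U' (try body) → 'W' (except KeyError) → 'Z' (after the try/except). Output: UWZ

Answer: UWZ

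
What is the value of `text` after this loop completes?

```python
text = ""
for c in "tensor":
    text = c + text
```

Reverse 'tensor'
`text` takes the values: "" → "t" → "et" → "net" → "snet" → "osnet" → "rosnet"

Answer: "rosnet"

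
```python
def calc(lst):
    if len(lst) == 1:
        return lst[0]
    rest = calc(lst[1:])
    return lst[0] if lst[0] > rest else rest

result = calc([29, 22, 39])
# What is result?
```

Recursive max over [29, 22, 39] = 39

Answer: 39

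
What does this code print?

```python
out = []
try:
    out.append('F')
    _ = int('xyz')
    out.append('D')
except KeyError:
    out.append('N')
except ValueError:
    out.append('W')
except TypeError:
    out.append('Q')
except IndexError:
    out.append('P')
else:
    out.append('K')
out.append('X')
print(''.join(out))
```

Execution trace: 'F' (try body) → 'W' (except ValueError) → 'X' (after the try/except). Output: FWX

Answer: FWX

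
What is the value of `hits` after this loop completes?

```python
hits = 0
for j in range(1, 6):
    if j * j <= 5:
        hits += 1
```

Count numbers where j² ≤ 5
`hits` takes the values: 0 → 1 → 2

Answer: 2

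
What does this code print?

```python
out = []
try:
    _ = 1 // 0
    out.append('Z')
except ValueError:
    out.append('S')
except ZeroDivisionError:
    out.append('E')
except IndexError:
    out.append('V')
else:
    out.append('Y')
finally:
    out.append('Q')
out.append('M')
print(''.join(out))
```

Execution trace: 'E' (except ZeroDivisionError) → 'Q' (finally) → 'M' (after the try/except). Output: EQM

Answer: EQM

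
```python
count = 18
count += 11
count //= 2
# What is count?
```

Trace:
`count = 18` → count = 18
`count += 11` → count = 29
`count //= 2` → count = 14
So count = 14

Answer: 14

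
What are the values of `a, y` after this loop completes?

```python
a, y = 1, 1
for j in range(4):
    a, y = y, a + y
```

Fibonacci: after 4 iterations
`a, y` takes the values: (1, 1) → (1, 2) → (2, 3) → (3, 5) → (5, 8)

Answer: 5, 8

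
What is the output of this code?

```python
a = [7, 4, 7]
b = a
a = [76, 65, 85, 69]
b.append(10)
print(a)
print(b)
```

Key concept: rebinding vs mutation: a is rebound to a new list, b still points at the original.
Step by step:
`a = [7, 4, 7]` → a = [7, 4, 7]
`b = a` → b = [7, 4, 7] (same object as a)
`a = [76, 65, 85, 69]` → a = [76, 65, 85, 69]
`b.append(10)` → b = [7, 4, 7, 10]
`print(a)` → prints [76, 65, 85, 69]
`print(b)` → prints [7, 4, 7, 10]

Answer:
[76, 65, 85, 69]
[7, 4, 7, 10]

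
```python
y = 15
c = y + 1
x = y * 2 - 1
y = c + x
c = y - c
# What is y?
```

Trace:
`y = 15` → y = 15
`c = y + 1` → c = 16
`x = y * 2 - 1` → x = 29
`y = c + x` → y = 45
`c = y - c` → c = 29
So y = 45

Answer: 45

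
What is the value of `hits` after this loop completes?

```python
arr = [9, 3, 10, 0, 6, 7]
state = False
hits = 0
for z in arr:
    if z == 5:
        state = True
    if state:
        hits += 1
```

Count elements after first 5 in [9, 3, 10, 0, 6, 7]
`hits` takes the values: 0

Answer: 0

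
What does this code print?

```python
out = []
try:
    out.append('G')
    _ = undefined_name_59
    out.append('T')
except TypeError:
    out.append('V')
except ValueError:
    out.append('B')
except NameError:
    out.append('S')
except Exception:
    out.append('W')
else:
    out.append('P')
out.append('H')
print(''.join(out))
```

Execution trace: 'G' (try body) → 'S' (except NameError) → 'H' (after the try/except). Output: GSH

Answer: GSH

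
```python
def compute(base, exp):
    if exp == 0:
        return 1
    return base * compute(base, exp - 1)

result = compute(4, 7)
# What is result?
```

compute(4, 7) = 4 * 4 * 4 * 4 * 4 * 4 * 4 = 16384

Answer: 16384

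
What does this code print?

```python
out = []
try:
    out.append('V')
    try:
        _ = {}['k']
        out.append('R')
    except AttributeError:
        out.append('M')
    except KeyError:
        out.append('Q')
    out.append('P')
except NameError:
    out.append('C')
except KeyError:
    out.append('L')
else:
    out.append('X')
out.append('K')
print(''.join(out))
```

Execution trace: 'V' (try body) → 'Q' (inner except KeyError) → 'P' (try body, no exception) → 'X' (else) → 'K' (after the try/except). Output: VQPXK

Answer: VQPXK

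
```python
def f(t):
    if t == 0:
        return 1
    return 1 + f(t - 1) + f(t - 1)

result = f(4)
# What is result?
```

f(t) = 1 + 2·f(t-1), f(0)=1. Closed form: (1+1)·2^4 - 1 = 31.

Answer: 31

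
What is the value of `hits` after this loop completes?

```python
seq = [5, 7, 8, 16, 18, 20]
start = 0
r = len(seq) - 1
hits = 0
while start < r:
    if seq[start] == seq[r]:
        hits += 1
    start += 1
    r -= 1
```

Count matching pairs from ends
`hits` takes the values: 0

Answer: 0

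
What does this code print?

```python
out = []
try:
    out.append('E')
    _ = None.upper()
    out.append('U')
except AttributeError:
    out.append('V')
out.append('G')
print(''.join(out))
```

Execution trace: 'E' (try body) → 'V' (except AttributeError) → 'G' (after the try/except). Output: EVG

Answer: EVG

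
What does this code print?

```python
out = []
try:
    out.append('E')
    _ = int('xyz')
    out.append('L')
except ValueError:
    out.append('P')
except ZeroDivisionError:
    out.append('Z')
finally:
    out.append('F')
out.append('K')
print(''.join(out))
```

Execution trace: 'E' (try body) → 'P' (except ValueError) → 'F' (finally) → 'K' (after the try/except). Output: EPFK

Answer: EPFK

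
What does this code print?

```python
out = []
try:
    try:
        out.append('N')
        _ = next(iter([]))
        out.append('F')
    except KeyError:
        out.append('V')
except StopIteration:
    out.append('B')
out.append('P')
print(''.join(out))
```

Execution trace: 'N' (try body) → 'B' (outer except StopIteration) → 'P' (after the try/except). Output: NBP

Answer: NBP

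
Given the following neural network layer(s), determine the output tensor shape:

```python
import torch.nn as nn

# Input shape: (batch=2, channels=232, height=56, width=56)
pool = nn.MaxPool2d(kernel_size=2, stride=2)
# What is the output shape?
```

Input: (2, 232, 56, 56) -> Output: (2, 232, 28, 28)

Answer: (2, 232, 28, 28)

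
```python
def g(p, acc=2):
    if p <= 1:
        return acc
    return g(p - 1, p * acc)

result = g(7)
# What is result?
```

Accumulator trace (n, acc): (7, 2) -> (6, 14) -> (5, 84) -> (4, 420) -> (3, 1680) -> (2, 5040) -> (1, 10080) -> return 10080

Answer: 10080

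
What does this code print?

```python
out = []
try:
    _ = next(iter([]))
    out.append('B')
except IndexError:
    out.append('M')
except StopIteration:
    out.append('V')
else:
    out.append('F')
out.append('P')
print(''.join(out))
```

Execution trace: 'V' (except StopIteration) → 'P' (after the try/except). Output: VP

Answer: VP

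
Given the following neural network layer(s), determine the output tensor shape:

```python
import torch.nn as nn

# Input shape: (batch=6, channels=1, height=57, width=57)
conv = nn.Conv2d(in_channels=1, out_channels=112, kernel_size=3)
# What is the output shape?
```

Input: (6, 1, 57, 57) -> Output: (6, 112, 55, 55)

Answer: (6, 112, 55, 55)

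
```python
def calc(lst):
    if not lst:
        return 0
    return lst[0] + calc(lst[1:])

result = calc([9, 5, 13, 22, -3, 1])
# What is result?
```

9 + 5 + 13 + 22 + (-3) + 1 + 0 = 47

Answer: 47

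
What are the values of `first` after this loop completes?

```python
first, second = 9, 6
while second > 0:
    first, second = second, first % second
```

GCD of 9 and 6
`first` takes the values: 9 → 6 → 3

Answer: 3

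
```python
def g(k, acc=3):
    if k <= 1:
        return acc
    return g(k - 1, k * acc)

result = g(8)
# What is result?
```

Accumulator trace (n, acc): (8, 3) -> (7, 24) -> (6, 168) -> (5, 1008) -> (4, 5040) -> (3, 20160) -> (2, 60480) -> (1, 120960) -> return 120960

Answer: 120960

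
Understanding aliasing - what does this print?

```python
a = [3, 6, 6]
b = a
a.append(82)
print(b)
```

Key concept: basic list aliasing.
Step by step:
`a = [3, 6, 6]` → a = [3, 6, 6]
`b = a` → b = [3, 6, 6] (same object as a)
`a.append(82)` → a = [3, 6, 6, 82] (same object as b); b = [3, 6, 6, 82] (same object as a)
`print(b)` → prints [3, 6, 6, 82]

Answer: [3, 6, 6, 82]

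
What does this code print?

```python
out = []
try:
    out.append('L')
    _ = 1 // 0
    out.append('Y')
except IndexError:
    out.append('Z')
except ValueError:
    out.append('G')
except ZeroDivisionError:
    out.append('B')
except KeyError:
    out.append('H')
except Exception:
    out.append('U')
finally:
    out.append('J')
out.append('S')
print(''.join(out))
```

Execution trace: 'L' (try body) → 'B' (except ZeroDivisionError) → 'J' (finally) → 'S' (after the try/except). Output: LBJS

Answer: LBJS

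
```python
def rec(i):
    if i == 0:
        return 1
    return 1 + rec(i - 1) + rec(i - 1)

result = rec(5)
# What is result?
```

rec(i) = 1 + 2·rec(i-1), rec(0)=1. Closed form: (1+1)·2^5 - 1 = 63.

Answer: 63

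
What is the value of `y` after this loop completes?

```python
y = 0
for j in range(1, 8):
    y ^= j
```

XOR of 1 to 7
`y` takes the values: 0 → 1 → 3 → 0 → 4 → 1 → 7 → 0

Answer: 0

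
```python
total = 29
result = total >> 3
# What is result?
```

Trace:
`total = 29` → total = 29
`result = total >> 3` → result = 3
So result = 3

Answer: 3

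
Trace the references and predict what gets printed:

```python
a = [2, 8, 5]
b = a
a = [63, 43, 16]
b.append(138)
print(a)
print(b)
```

Key concept: rebinding vs mutation: a is rebound to a new list, b still points at the original.
Step by step:
`a = [2, 8, 5]` → a = [2, 8, 5]
`b = a` → b = [2, 8, 5] (same object as a)
`a = [63, 43, 16]` → a = [63, 43, 16]
`b.append(138)` → b = [2, 8, 5, 138]
`print(a)` → prints [63, 43, 16]
`print(b)` → prints [2, 8, 5, 138]

Answer:
[63, 43, 16]
[2, 8, 5, 138]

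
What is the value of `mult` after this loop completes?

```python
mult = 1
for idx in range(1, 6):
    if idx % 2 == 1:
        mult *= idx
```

Product of odd numbers 1 to 5
`mult` takes the values: 1 → 3 → 15

Answer: 15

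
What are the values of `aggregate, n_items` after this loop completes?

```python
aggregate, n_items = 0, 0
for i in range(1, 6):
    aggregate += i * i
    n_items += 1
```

Sum of squares and count
`aggregate, n_items` takes the values: (0, 0) → (1, 0) → (1, 1) → (5, 1) → (5, 2) → (14, 2) → (14, 3) → (30, 3) → (30, 4) → (55, 4) → (55, 5)

Answer: 55, 5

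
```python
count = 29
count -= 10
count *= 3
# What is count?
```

Trace:
`count = 29` → count = 29
`count -= 10` → count = 19
`count *= 3` → count = 57
So count = 57

Answer: 57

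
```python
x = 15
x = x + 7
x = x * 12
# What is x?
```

Trace:
`x = 15` → x = 15
`x = x + 7` → x = 22
`x = x * 12` → x = 264
So x = 264

Answer: 264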